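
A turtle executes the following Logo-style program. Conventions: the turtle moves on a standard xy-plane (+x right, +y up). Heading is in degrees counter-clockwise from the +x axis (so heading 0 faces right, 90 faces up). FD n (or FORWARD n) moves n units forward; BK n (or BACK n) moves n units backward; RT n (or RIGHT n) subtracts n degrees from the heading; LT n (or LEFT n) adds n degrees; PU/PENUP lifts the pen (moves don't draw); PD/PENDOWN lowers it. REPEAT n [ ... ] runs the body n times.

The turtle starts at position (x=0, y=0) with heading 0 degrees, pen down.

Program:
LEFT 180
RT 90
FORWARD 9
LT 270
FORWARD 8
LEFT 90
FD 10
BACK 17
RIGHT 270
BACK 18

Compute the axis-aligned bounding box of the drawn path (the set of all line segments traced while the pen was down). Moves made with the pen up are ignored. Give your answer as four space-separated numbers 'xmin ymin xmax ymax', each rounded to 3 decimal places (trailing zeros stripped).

Executing turtle program step by step:
Start: pos=(0,0), heading=0, pen down
LT 180: heading 0 -> 180
RT 90: heading 180 -> 90
FD 9: (0,0) -> (0,9) [heading=90, draw]
LT 270: heading 90 -> 0
FD 8: (0,9) -> (8,9) [heading=0, draw]
LT 90: heading 0 -> 90
FD 10: (8,9) -> (8,19) [heading=90, draw]
BK 17: (8,19) -> (8,2) [heading=90, draw]
RT 270: heading 90 -> 180
BK 18: (8,2) -> (26,2) [heading=180, draw]
Final: pos=(26,2), heading=180, 5 segment(s) drawn

Segment endpoints: x in {0, 0, 8, 8, 8, 26}, y in {0, 2, 2, 9, 9, 19}
xmin=0, ymin=0, xmax=26, ymax=19

Answer: 0 0 26 19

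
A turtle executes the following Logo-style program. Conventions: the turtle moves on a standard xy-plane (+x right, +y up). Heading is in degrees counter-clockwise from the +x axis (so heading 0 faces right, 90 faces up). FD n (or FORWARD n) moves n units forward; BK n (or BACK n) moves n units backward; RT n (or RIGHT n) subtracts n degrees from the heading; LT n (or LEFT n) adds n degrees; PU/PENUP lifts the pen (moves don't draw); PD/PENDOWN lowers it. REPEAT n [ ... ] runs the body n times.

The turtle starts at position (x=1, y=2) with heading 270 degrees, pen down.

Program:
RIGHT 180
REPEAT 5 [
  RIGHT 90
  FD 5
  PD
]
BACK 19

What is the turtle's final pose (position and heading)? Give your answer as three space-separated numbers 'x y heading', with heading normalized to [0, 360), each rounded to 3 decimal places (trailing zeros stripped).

Executing turtle program step by step:
Start: pos=(1,2), heading=270, pen down
RT 180: heading 270 -> 90
REPEAT 5 [
  -- iteration 1/5 --
  RT 90: heading 90 -> 0
  FD 5: (1,2) -> (6,2) [heading=0, draw]
  PD: pen down
  -- iteration 2/5 --
  RT 90: heading 0 -> 270
  FD 5: (6,2) -> (6,-3) [heading=270, draw]
  PD: pen down
  -- iteration 3/5 --
  RT 90: heading 270 -> 180
  FD 5: (6,-3) -> (1,-3) [heading=180, draw]
  PD: pen down
  -- iteration 4/5 --
  RT 90: heading 180 -> 90
  FD 5: (1,-3) -> (1,2) [heading=90, draw]
  PD: pen down
  -- iteration 5/5 --
  RT 90: heading 90 -> 0
  FD 5: (1,2) -> (6,2) [heading=0, draw]
  PD: pen down
]
BK 19: (6,2) -> (-13,2) [heading=0, draw]
Final: pos=(-13,2), heading=0, 6 segment(s) drawn

Answer: -13 2 0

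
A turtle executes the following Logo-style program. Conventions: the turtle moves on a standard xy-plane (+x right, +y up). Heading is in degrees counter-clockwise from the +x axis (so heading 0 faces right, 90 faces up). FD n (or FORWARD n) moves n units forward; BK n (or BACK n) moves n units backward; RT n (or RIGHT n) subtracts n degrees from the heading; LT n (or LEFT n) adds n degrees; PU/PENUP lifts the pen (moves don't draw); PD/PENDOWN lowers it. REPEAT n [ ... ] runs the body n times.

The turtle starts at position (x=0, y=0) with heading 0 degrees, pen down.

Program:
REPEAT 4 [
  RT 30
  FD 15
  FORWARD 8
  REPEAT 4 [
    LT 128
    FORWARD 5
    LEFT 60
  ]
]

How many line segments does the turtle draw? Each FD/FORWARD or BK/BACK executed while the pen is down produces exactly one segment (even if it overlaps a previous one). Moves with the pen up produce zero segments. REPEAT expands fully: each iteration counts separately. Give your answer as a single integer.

Answer: 24

Derivation:
Executing turtle program step by step:
Start: pos=(0,0), heading=0, pen down
REPEAT 4 [
  -- iteration 1/4 --
  RT 30: heading 0 -> 330
  FD 15: (0,0) -> (12.99,-7.5) [heading=330, draw]
  FD 8: (12.99,-7.5) -> (19.919,-11.5) [heading=330, draw]
  REPEAT 4 [
    -- iteration 1/4 --
    LT 128: heading 330 -> 98
    FD 5: (19.919,-11.5) -> (19.223,-6.549) [heading=98, draw]
    LT 60: heading 98 -> 158
    -- iteration 2/4 --
    LT 128: heading 158 -> 286
    FD 5: (19.223,-6.549) -> (20.601,-11.355) [heading=286, draw]
    LT 60: heading 286 -> 346
    -- iteration 3/4 --
    LT 128: heading 346 -> 114
    FD 5: (20.601,-11.355) -> (18.567,-6.787) [heading=114, draw]
    LT 60: heading 114 -> 174
    -- iteration 4/4 --
    LT 128: heading 174 -> 302
    FD 5: (18.567,-6.787) -> (21.217,-11.027) [heading=302, draw]
    LT 60: heading 302 -> 2
  ]
  -- iteration 2/4 --
  RT 30: heading 2 -> 332
  FD 15: (21.217,-11.027) -> (34.461,-18.07) [heading=332, draw]
  FD 8: (34.461,-18.07) -> (41.525,-21.825) [heading=332, draw]
  REPEAT 4 [
    -- iteration 1/4 --
    LT 128: heading 332 -> 100
    FD 5: (41.525,-21.825) -> (40.656,-16.901) [heading=100, draw]
    LT 60: heading 100 -> 160
    -- iteration 2/4 --
    LT 128: heading 160 -> 288
    FD 5: (40.656,-16.901) -> (42.201,-21.657) [heading=288, draw]
    LT 60: heading 288 -> 348
    -- iteration 3/4 --
    LT 128: heading 348 -> 116
    FD 5: (42.201,-21.657) -> (40.01,-17.163) [heading=116, draw]
    LT 60: heading 116 -> 176
    -- iteration 4/4 --
    LT 128: heading 176 -> 304
    FD 5: (40.01,-17.163) -> (42.806,-21.308) [heading=304, draw]
    LT 60: heading 304 -> 4
  ]
  -- iteration 3/4 --
  RT 30: heading 4 -> 334
  FD 15: (42.806,-21.308) -> (56.287,-27.883) [heading=334, draw]
  FD 8: (56.287,-27.883) -> (63.478,-31.39) [heading=334, draw]
  REPEAT 4 [
    -- iteration 1/4 --
    LT 128: heading 334 -> 102
    FD 5: (63.478,-31.39) -> (62.438,-26.5) [heading=102, draw]
    LT 60: heading 102 -> 162
    -- iteration 2/4 --
    LT 128: heading 162 -> 290
    FD 5: (62.438,-26.5) -> (64.148,-31.198) [heading=290, draw]
    LT 60: heading 290 -> 350
    -- iteration 3/4 --
    LT 128: heading 350 -> 118
    FD 5: (64.148,-31.198) -> (61.801,-26.783) [heading=118, draw]
    LT 60: heading 118 -> 178
    -- iteration 4/4 --
    LT 128: heading 178 -> 306
    FD 5: (61.801,-26.783) -> (64.74,-30.828) [heading=306, draw]
    LT 60: heading 306 -> 6
  ]
  -- iteration 4/4 --
  RT 30: heading 6 -> 336
  FD 15: (64.74,-30.828) -> (78.443,-36.929) [heading=336, draw]
  FD 8: (78.443,-36.929) -> (85.751,-40.183) [heading=336, draw]
  REPEAT 4 [
    -- iteration 1/4 --
    LT 128: heading 336 -> 104
    FD 5: (85.751,-40.183) -> (84.542,-35.332) [heading=104, draw]
    LT 60: heading 104 -> 164
    -- iteration 2/4 --
    LT 128: heading 164 -> 292
    FD 5: (84.542,-35.332) -> (86.415,-39.968) [heading=292, draw]
    LT 60: heading 292 -> 352
    -- iteration 3/4 --
    LT 128: heading 352 -> 120
    FD 5: (86.415,-39.968) -> (83.915,-35.638) [heading=120, draw]
    LT 60: heading 120 -> 180
    -- iteration 4/4 --
    LT 128: heading 180 -> 308
    FD 5: (83.915,-35.638) -> (86.993,-39.578) [heading=308, draw]
    LT 60: heading 308 -> 8
  ]
]
Final: pos=(86.993,-39.578), heading=8, 24 segment(s) drawn
Segments drawn: 24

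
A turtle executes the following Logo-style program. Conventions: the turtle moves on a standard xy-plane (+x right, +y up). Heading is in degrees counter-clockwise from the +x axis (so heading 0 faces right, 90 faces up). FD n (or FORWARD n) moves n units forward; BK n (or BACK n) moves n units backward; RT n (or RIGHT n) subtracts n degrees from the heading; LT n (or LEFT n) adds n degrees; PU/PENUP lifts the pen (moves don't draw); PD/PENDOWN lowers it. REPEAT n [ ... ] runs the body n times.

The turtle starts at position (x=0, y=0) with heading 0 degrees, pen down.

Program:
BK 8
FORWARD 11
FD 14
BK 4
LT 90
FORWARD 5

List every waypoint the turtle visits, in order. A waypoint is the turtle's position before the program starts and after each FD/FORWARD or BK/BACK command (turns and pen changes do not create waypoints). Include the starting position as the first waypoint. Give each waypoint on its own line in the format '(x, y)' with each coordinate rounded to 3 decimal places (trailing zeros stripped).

Executing turtle program step by step:
Start: pos=(0,0), heading=0, pen down
BK 8: (0,0) -> (-8,0) [heading=0, draw]
FD 11: (-8,0) -> (3,0) [heading=0, draw]
FD 14: (3,0) -> (17,0) [heading=0, draw]
BK 4: (17,0) -> (13,0) [heading=0, draw]
LT 90: heading 0 -> 90
FD 5: (13,0) -> (13,5) [heading=90, draw]
Final: pos=(13,5), heading=90, 5 segment(s) drawn
Waypoints (6 total):
(0, 0)
(-8, 0)
(3, 0)
(17, 0)
(13, 0)
(13, 5)

Answer: (0, 0)
(-8, 0)
(3, 0)
(17, 0)
(13, 0)
(13, 5)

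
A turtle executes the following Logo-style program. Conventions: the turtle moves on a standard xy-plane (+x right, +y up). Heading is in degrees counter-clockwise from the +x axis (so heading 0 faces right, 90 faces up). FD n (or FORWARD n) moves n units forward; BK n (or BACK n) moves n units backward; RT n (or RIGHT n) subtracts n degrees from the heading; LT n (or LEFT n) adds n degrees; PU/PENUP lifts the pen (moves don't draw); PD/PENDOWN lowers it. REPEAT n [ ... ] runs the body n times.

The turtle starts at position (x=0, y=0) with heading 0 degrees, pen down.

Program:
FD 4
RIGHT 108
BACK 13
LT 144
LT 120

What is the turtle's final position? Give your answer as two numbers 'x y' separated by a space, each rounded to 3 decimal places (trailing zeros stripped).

Executing turtle program step by step:
Start: pos=(0,0), heading=0, pen down
FD 4: (0,0) -> (4,0) [heading=0, draw]
RT 108: heading 0 -> 252
BK 13: (4,0) -> (8.017,12.364) [heading=252, draw]
LT 144: heading 252 -> 36
LT 120: heading 36 -> 156
Final: pos=(8.017,12.364), heading=156, 2 segment(s) drawn

Answer: 8.017 12.364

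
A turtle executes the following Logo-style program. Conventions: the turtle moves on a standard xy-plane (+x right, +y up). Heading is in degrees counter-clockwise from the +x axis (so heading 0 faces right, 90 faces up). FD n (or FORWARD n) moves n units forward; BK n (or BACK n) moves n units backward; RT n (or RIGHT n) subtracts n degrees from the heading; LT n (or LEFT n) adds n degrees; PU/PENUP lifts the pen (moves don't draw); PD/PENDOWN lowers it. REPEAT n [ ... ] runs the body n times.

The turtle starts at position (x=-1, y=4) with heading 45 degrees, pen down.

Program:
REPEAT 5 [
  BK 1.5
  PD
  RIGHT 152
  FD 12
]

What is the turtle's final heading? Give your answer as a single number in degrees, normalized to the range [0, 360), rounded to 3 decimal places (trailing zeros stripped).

Executing turtle program step by step:
Start: pos=(-1,4), heading=45, pen down
REPEAT 5 [
  -- iteration 1/5 --
  BK 1.5: (-1,4) -> (-2.061,2.939) [heading=45, draw]
  PD: pen down
  RT 152: heading 45 -> 253
  FD 12: (-2.061,2.939) -> (-5.569,-8.536) [heading=253, draw]
  -- iteration 2/5 --
  BK 1.5: (-5.569,-8.536) -> (-5.131,-7.102) [heading=253, draw]
  PD: pen down
  RT 152: heading 253 -> 101
  FD 12: (-5.131,-7.102) -> (-7.42,4.678) [heading=101, draw]
  -- iteration 3/5 --
  BK 1.5: (-7.42,4.678) -> (-7.134,3.205) [heading=101, draw]
  PD: pen down
  RT 152: heading 101 -> 309
  FD 12: (-7.134,3.205) -> (0.418,-6.121) [heading=309, draw]
  -- iteration 4/5 --
  BK 1.5: (0.418,-6.121) -> (-0.526,-4.955) [heading=309, draw]
  PD: pen down
  RT 152: heading 309 -> 157
  FD 12: (-0.526,-4.955) -> (-11.572,-0.266) [heading=157, draw]
  -- iteration 5/5 --
  BK 1.5: (-11.572,-0.266) -> (-10.191,-0.852) [heading=157, draw]
  PD: pen down
  RT 152: heading 157 -> 5
  FD 12: (-10.191,-0.852) -> (1.763,0.194) [heading=5, draw]
]
Final: pos=(1.763,0.194), heading=5, 10 segment(s) drawn

Answer: 5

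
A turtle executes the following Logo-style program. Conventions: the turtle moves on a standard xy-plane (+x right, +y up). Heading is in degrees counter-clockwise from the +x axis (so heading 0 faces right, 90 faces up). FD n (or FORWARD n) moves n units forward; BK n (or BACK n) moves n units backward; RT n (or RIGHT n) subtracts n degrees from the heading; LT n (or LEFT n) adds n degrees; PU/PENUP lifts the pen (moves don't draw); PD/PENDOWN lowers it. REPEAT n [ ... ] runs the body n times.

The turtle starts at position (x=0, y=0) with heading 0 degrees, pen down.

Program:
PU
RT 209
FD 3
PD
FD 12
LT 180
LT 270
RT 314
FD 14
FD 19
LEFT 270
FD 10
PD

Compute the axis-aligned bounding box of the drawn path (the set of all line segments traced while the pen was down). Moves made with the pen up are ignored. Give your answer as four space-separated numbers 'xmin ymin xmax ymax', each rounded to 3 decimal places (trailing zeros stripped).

Answer: -13.119 -27.21 -2.624 7.272

Derivation:
Executing turtle program step by step:
Start: pos=(0,0), heading=0, pen down
PU: pen up
RT 209: heading 0 -> 151
FD 3: (0,0) -> (-2.624,1.454) [heading=151, move]
PD: pen down
FD 12: (-2.624,1.454) -> (-13.119,7.272) [heading=151, draw]
LT 180: heading 151 -> 331
LT 270: heading 331 -> 241
RT 314: heading 241 -> 287
FD 14: (-13.119,7.272) -> (-9.026,-6.116) [heading=287, draw]
FD 19: (-9.026,-6.116) -> (-3.471,-24.286) [heading=287, draw]
LT 270: heading 287 -> 197
FD 10: (-3.471,-24.286) -> (-13.034,-27.21) [heading=197, draw]
PD: pen down
Final: pos=(-13.034,-27.21), heading=197, 4 segment(s) drawn

Segment endpoints: x in {-13.119, -13.034, -9.026, -3.471, -2.624}, y in {-27.21, -24.286, -6.116, 1.454, 7.272}
xmin=-13.119, ymin=-27.21, xmax=-2.624, ymax=7.272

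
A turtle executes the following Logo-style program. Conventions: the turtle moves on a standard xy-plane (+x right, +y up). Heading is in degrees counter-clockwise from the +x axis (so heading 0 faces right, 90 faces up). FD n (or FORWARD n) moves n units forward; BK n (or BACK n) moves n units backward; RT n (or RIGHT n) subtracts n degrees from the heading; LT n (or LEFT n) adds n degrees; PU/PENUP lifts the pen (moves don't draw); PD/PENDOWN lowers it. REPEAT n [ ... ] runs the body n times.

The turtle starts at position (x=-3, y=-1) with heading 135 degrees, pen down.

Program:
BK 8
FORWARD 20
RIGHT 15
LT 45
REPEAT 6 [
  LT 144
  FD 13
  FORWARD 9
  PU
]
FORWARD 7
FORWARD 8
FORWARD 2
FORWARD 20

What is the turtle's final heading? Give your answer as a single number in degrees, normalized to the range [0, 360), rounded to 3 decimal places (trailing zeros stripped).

Executing turtle program step by step:
Start: pos=(-3,-1), heading=135, pen down
BK 8: (-3,-1) -> (2.657,-6.657) [heading=135, draw]
FD 20: (2.657,-6.657) -> (-11.485,7.485) [heading=135, draw]
RT 15: heading 135 -> 120
LT 45: heading 120 -> 165
REPEAT 6 [
  -- iteration 1/6 --
  LT 144: heading 165 -> 309
  FD 13: (-11.485,7.485) -> (-3.304,-2.618) [heading=309, draw]
  FD 9: (-3.304,-2.618) -> (2.36,-9.612) [heading=309, draw]
  PU: pen up
  -- iteration 2/6 --
  LT 144: heading 309 -> 93
  FD 13: (2.36,-9.612) -> (1.679,3.37) [heading=93, move]
  FD 9: (1.679,3.37) -> (1.208,12.358) [heading=93, move]
  PU: pen up
  -- iteration 3/6 --
  LT 144: heading 93 -> 237
  FD 13: (1.208,12.358) -> (-5.872,1.455) [heading=237, move]
  FD 9: (-5.872,1.455) -> (-10.774,-6.093) [heading=237, move]
  PU: pen up
  -- iteration 4/6 --
  LT 144: heading 237 -> 21
  FD 13: (-10.774,-6.093) -> (1.363,-1.434) [heading=21, move]
  FD 9: (1.363,-1.434) -> (9.765,1.791) [heading=21, move]
  PU: pen up
  -- iteration 5/6 --
  LT 144: heading 21 -> 165
  FD 13: (9.765,1.791) -> (-2.792,5.156) [heading=165, move]
  FD 9: (-2.792,5.156) -> (-11.485,7.485) [heading=165, move]
  PU: pen up
  -- iteration 6/6 --
  LT 144: heading 165 -> 309
  FD 13: (-11.485,7.485) -> (-3.304,-2.618) [heading=309, move]
  FD 9: (-3.304,-2.618) -> (2.36,-9.612) [heading=309, move]
  PU: pen up
]
FD 7: (2.36,-9.612) -> (6.765,-15.052) [heading=309, move]
FD 8: (6.765,-15.052) -> (11.8,-21.269) [heading=309, move]
FD 2: (11.8,-21.269) -> (13.058,-22.823) [heading=309, move]
FD 20: (13.058,-22.823) -> (25.645,-38.366) [heading=309, move]
Final: pos=(25.645,-38.366), heading=309, 4 segment(s) drawn

Answer: 309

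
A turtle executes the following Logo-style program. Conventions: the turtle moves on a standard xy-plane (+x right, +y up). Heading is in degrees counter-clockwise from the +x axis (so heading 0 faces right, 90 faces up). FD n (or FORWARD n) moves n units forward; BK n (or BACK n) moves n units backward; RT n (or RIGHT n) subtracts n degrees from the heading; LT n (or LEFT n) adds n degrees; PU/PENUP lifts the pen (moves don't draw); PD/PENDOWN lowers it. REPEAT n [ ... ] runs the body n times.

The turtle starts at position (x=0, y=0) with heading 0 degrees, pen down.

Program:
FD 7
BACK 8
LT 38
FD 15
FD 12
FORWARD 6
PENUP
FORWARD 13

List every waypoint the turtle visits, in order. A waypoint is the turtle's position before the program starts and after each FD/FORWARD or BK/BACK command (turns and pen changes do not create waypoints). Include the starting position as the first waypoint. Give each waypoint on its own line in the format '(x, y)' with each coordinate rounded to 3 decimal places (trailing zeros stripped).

Executing turtle program step by step:
Start: pos=(0,0), heading=0, pen down
FD 7: (0,0) -> (7,0) [heading=0, draw]
BK 8: (7,0) -> (-1,0) [heading=0, draw]
LT 38: heading 0 -> 38
FD 15: (-1,0) -> (10.82,9.235) [heading=38, draw]
FD 12: (10.82,9.235) -> (20.276,16.623) [heading=38, draw]
FD 6: (20.276,16.623) -> (25.004,20.317) [heading=38, draw]
PU: pen up
FD 13: (25.004,20.317) -> (35.248,28.32) [heading=38, move]
Final: pos=(35.248,28.32), heading=38, 5 segment(s) drawn
Waypoints (7 total):
(0, 0)
(7, 0)
(-1, 0)
(10.82, 9.235)
(20.276, 16.623)
(25.004, 20.317)
(35.248, 28.32)

Answer: (0, 0)
(7, 0)
(-1, 0)
(10.82, 9.235)
(20.276, 16.623)
(25.004, 20.317)
(35.248, 28.32)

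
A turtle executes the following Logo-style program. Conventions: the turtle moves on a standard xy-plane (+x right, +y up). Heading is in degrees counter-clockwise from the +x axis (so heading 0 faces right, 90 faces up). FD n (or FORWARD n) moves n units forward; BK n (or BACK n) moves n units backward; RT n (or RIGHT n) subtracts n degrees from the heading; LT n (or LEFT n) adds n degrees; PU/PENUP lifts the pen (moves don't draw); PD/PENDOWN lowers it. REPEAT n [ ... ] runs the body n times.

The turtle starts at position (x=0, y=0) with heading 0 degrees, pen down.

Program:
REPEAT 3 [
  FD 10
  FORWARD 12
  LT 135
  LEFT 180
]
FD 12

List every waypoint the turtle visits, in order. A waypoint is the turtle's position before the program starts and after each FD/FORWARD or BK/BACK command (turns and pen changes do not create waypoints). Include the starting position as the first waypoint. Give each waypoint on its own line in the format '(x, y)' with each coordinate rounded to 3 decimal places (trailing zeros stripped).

Executing turtle program step by step:
Start: pos=(0,0), heading=0, pen down
REPEAT 3 [
  -- iteration 1/3 --
  FD 10: (0,0) -> (10,0) [heading=0, draw]
  FD 12: (10,0) -> (22,0) [heading=0, draw]
  LT 135: heading 0 -> 135
  LT 180: heading 135 -> 315
  -- iteration 2/3 --
  FD 10: (22,0) -> (29.071,-7.071) [heading=315, draw]
  FD 12: (29.071,-7.071) -> (37.556,-15.556) [heading=315, draw]
  LT 135: heading 315 -> 90
  LT 180: heading 90 -> 270
  -- iteration 3/3 --
  FD 10: (37.556,-15.556) -> (37.556,-25.556) [heading=270, draw]
  FD 12: (37.556,-25.556) -> (37.556,-37.556) [heading=270, draw]
  LT 135: heading 270 -> 45
  LT 180: heading 45 -> 225
]
FD 12: (37.556,-37.556) -> (29.071,-46.042) [heading=225, draw]
Final: pos=(29.071,-46.042), heading=225, 7 segment(s) drawn
Waypoints (8 total):
(0, 0)
(10, 0)
(22, 0)
(29.071, -7.071)
(37.556, -15.556)
(37.556, -25.556)
(37.556, -37.556)
(29.071, -46.042)

Answer: (0, 0)
(10, 0)
(22, 0)
(29.071, -7.071)
(37.556, -15.556)
(37.556, -25.556)
(37.556, -37.556)
(29.071, -46.042)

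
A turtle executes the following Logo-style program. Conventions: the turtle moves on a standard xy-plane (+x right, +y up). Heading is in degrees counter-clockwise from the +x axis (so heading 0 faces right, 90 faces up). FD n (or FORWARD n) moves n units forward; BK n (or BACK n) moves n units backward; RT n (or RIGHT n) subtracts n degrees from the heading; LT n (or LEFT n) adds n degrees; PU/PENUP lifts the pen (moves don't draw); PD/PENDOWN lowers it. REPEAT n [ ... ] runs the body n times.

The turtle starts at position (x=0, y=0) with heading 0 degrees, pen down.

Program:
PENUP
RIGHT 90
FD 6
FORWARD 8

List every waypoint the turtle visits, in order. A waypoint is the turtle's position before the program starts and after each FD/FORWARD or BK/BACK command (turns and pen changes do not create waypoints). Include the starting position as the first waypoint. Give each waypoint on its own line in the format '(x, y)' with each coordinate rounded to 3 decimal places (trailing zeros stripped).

Answer: (0, 0)
(0, -6)
(0, -14)

Derivation:
Executing turtle program step by step:
Start: pos=(0,0), heading=0, pen down
PU: pen up
RT 90: heading 0 -> 270
FD 6: (0,0) -> (0,-6) [heading=270, move]
FD 8: (0,-6) -> (0,-14) [heading=270, move]
Final: pos=(0,-14), heading=270, 0 segment(s) drawn
Waypoints (3 total):
(0, 0)
(0, -6)
(0, -14)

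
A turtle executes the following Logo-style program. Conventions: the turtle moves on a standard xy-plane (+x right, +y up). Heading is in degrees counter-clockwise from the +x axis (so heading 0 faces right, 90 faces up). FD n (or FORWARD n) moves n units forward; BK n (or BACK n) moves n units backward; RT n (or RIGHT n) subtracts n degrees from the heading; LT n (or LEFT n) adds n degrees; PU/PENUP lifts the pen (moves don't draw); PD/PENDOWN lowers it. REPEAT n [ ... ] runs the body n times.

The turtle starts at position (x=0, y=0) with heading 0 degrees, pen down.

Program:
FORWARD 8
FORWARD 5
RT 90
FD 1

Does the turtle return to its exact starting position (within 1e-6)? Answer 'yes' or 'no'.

Executing turtle program step by step:
Start: pos=(0,0), heading=0, pen down
FD 8: (0,0) -> (8,0) [heading=0, draw]
FD 5: (8,0) -> (13,0) [heading=0, draw]
RT 90: heading 0 -> 270
FD 1: (13,0) -> (13,-1) [heading=270, draw]
Final: pos=(13,-1), heading=270, 3 segment(s) drawn

Start position: (0, 0)
Final position: (13, -1)
Distance = 13.038; >= 1e-6 -> NOT closed

Answer: no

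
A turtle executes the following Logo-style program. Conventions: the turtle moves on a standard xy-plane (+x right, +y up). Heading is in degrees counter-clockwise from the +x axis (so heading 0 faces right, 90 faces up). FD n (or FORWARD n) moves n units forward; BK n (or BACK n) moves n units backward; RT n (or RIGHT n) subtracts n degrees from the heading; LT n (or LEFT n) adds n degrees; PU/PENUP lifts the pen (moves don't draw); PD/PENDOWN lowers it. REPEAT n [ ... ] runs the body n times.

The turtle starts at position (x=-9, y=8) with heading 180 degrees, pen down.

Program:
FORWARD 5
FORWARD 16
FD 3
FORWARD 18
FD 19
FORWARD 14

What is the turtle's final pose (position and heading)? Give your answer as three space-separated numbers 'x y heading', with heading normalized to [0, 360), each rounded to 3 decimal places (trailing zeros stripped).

Answer: -84 8 180

Derivation:
Executing turtle program step by step:
Start: pos=(-9,8), heading=180, pen down
FD 5: (-9,8) -> (-14,8) [heading=180, draw]
FD 16: (-14,8) -> (-30,8) [heading=180, draw]
FD 3: (-30,8) -> (-33,8) [heading=180, draw]
FD 18: (-33,8) -> (-51,8) [heading=180, draw]
FD 19: (-51,8) -> (-70,8) [heading=180, draw]
FD 14: (-70,8) -> (-84,8) [heading=180, draw]
Final: pos=(-84,8), heading=180, 6 segment(s) drawn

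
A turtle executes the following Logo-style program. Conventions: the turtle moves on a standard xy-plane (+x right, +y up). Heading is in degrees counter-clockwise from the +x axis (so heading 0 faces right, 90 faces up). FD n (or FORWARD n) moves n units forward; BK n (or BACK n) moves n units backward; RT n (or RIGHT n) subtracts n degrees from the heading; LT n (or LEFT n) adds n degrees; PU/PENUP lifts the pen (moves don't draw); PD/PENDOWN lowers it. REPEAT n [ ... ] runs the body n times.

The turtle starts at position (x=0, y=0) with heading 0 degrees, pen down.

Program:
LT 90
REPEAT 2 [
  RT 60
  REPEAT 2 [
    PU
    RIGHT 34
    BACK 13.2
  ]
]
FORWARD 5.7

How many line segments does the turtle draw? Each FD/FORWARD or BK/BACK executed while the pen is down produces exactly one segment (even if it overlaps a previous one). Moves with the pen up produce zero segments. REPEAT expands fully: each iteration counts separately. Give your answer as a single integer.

Answer: 0

Derivation:
Executing turtle program step by step:
Start: pos=(0,0), heading=0, pen down
LT 90: heading 0 -> 90
REPEAT 2 [
  -- iteration 1/2 --
  RT 60: heading 90 -> 30
  REPEAT 2 [
    -- iteration 1/2 --
    PU: pen up
    RT 34: heading 30 -> 356
    BK 13.2: (0,0) -> (-13.168,0.921) [heading=356, move]
    -- iteration 2/2 --
    PU: pen up
    RT 34: heading 356 -> 322
    BK 13.2: (-13.168,0.921) -> (-23.57,9.048) [heading=322, move]
  ]
  -- iteration 2/2 --
  RT 60: heading 322 -> 262
  REPEAT 2 [
    -- iteration 1/2 --
    PU: pen up
    RT 34: heading 262 -> 228
    BK 13.2: (-23.57,9.048) -> (-14.737,18.857) [heading=228, move]
    -- iteration 2/2 --
    PU: pen up
    RT 34: heading 228 -> 194
    BK 13.2: (-14.737,18.857) -> (-1.929,22.05) [heading=194, move]
  ]
]
FD 5.7: (-1.929,22.05) -> (-7.46,20.671) [heading=194, move]
Final: pos=(-7.46,20.671), heading=194, 0 segment(s) drawn
Segments drawn: 0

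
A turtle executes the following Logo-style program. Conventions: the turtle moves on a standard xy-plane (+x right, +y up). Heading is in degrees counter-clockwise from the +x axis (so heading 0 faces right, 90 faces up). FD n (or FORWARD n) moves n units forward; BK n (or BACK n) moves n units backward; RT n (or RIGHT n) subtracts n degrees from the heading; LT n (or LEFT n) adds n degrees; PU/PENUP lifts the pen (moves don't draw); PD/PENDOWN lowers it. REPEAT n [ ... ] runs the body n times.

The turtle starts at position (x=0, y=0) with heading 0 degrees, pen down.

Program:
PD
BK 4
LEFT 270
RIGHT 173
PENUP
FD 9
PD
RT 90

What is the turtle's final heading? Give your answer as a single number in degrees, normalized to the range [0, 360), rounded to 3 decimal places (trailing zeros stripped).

Executing turtle program step by step:
Start: pos=(0,0), heading=0, pen down
PD: pen down
BK 4: (0,0) -> (-4,0) [heading=0, draw]
LT 270: heading 0 -> 270
RT 173: heading 270 -> 97
PU: pen up
FD 9: (-4,0) -> (-5.097,8.933) [heading=97, move]
PD: pen down
RT 90: heading 97 -> 7
Final: pos=(-5.097,8.933), heading=7, 1 segment(s) drawn

Answer: 7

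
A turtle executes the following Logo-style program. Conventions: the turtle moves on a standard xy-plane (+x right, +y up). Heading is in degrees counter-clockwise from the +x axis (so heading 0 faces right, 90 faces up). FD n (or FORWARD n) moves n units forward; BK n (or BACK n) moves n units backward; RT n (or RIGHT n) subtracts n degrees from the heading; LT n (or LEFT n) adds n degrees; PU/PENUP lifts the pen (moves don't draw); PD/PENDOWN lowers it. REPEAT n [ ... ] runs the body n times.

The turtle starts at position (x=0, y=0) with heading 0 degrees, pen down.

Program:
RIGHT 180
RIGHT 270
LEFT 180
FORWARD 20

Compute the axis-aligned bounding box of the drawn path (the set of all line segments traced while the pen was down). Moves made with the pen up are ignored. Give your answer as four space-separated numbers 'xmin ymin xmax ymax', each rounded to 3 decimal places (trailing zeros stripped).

Executing turtle program step by step:
Start: pos=(0,0), heading=0, pen down
RT 180: heading 0 -> 180
RT 270: heading 180 -> 270
LT 180: heading 270 -> 90
FD 20: (0,0) -> (0,20) [heading=90, draw]
Final: pos=(0,20), heading=90, 1 segment(s) drawn

Segment endpoints: x in {0, 0}, y in {0, 20}
xmin=0, ymin=0, xmax=0, ymax=20

Answer: 0 0 0 20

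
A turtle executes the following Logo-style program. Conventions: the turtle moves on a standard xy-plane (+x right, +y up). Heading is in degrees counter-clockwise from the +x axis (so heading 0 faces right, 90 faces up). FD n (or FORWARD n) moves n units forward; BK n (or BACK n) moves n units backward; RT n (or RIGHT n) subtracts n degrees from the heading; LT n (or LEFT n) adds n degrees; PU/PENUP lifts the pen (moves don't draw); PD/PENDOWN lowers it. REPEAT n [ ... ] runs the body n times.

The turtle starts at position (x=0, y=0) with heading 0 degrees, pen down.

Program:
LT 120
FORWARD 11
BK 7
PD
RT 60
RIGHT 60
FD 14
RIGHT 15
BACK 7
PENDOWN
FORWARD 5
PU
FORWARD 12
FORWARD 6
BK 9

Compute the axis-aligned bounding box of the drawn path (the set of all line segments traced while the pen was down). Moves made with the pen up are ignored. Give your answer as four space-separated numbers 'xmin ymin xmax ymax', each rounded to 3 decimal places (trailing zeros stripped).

Executing turtle program step by step:
Start: pos=(0,0), heading=0, pen down
LT 120: heading 0 -> 120
FD 11: (0,0) -> (-5.5,9.526) [heading=120, draw]
BK 7: (-5.5,9.526) -> (-2,3.464) [heading=120, draw]
PD: pen down
RT 60: heading 120 -> 60
RT 60: heading 60 -> 0
FD 14: (-2,3.464) -> (12,3.464) [heading=0, draw]
RT 15: heading 0 -> 345
BK 7: (12,3.464) -> (5.239,5.276) [heading=345, draw]
PD: pen down
FD 5: (5.239,5.276) -> (10.068,3.982) [heading=345, draw]
PU: pen up
FD 12: (10.068,3.982) -> (21.659,0.876) [heading=345, move]
FD 6: (21.659,0.876) -> (27.455,-0.677) [heading=345, move]
BK 9: (27.455,-0.677) -> (18.761,1.652) [heading=345, move]
Final: pos=(18.761,1.652), heading=345, 5 segment(s) drawn

Segment endpoints: x in {-5.5, -2, 0, 5.239, 10.068, 12}, y in {0, 3.464, 3.982, 5.276, 9.526}
xmin=-5.5, ymin=0, xmax=12, ymax=9.526

Answer: -5.5 0 12 9.526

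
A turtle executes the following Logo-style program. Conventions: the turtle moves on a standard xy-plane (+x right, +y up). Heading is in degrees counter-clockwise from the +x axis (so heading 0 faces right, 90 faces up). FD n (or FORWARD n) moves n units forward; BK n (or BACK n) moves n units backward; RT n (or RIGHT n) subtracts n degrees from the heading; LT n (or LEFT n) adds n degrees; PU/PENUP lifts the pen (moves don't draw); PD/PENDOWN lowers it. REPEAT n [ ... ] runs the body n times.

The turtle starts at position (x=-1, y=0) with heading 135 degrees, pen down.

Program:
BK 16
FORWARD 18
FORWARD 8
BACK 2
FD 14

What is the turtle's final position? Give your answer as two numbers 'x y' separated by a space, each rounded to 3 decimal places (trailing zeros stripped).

Executing turtle program step by step:
Start: pos=(-1,0), heading=135, pen down
BK 16: (-1,0) -> (10.314,-11.314) [heading=135, draw]
FD 18: (10.314,-11.314) -> (-2.414,1.414) [heading=135, draw]
FD 8: (-2.414,1.414) -> (-8.071,7.071) [heading=135, draw]
BK 2: (-8.071,7.071) -> (-6.657,5.657) [heading=135, draw]
FD 14: (-6.657,5.657) -> (-16.556,15.556) [heading=135, draw]
Final: pos=(-16.556,15.556), heading=135, 5 segment(s) drawn

Answer: -16.556 15.556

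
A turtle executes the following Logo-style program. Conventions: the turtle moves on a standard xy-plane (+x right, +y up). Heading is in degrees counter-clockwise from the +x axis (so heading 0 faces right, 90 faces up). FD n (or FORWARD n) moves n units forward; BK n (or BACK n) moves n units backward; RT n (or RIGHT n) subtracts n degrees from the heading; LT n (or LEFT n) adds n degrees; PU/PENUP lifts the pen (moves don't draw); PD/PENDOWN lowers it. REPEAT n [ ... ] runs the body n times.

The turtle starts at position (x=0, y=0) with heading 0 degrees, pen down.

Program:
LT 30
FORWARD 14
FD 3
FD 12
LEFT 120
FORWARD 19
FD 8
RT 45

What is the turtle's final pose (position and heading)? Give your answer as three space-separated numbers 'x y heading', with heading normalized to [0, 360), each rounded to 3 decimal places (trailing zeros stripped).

Executing turtle program step by step:
Start: pos=(0,0), heading=0, pen down
LT 30: heading 0 -> 30
FD 14: (0,0) -> (12.124,7) [heading=30, draw]
FD 3: (12.124,7) -> (14.722,8.5) [heading=30, draw]
FD 12: (14.722,8.5) -> (25.115,14.5) [heading=30, draw]
LT 120: heading 30 -> 150
FD 19: (25.115,14.5) -> (8.66,24) [heading=150, draw]
FD 8: (8.66,24) -> (1.732,28) [heading=150, draw]
RT 45: heading 150 -> 105
Final: pos=(1.732,28), heading=105, 5 segment(s) drawn

Answer: 1.732 28 105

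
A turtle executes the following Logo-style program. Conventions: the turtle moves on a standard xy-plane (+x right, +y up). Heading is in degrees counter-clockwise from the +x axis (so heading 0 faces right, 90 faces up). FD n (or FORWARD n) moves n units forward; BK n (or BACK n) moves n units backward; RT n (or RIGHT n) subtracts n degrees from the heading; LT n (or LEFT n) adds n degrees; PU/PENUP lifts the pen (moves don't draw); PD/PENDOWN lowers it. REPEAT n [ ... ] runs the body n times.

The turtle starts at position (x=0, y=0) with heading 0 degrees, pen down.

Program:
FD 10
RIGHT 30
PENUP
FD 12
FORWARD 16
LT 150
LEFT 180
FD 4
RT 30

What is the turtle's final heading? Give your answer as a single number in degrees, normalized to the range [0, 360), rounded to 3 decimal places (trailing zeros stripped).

Executing turtle program step by step:
Start: pos=(0,0), heading=0, pen down
FD 10: (0,0) -> (10,0) [heading=0, draw]
RT 30: heading 0 -> 330
PU: pen up
FD 12: (10,0) -> (20.392,-6) [heading=330, move]
FD 16: (20.392,-6) -> (34.249,-14) [heading=330, move]
LT 150: heading 330 -> 120
LT 180: heading 120 -> 300
FD 4: (34.249,-14) -> (36.249,-17.464) [heading=300, move]
RT 30: heading 300 -> 270
Final: pos=(36.249,-17.464), heading=270, 1 segment(s) drawn

Answer: 270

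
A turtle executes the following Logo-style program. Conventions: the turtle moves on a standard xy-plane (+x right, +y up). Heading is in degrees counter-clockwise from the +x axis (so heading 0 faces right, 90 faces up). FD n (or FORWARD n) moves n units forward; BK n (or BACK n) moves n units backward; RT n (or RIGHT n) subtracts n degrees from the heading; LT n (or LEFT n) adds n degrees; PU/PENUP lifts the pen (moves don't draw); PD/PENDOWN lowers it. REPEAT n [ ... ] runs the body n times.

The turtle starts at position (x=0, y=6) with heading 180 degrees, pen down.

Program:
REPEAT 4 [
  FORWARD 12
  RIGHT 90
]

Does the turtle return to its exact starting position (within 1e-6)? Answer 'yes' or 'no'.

Executing turtle program step by step:
Start: pos=(0,6), heading=180, pen down
REPEAT 4 [
  -- iteration 1/4 --
  FD 12: (0,6) -> (-12,6) [heading=180, draw]
  RT 90: heading 180 -> 90
  -- iteration 2/4 --
  FD 12: (-12,6) -> (-12,18) [heading=90, draw]
  RT 90: heading 90 -> 0
  -- iteration 3/4 --
  FD 12: (-12,18) -> (0,18) [heading=0, draw]
  RT 90: heading 0 -> 270
  -- iteration 4/4 --
  FD 12: (0,18) -> (0,6) [heading=270, draw]
  RT 90: heading 270 -> 180
]
Final: pos=(0,6), heading=180, 4 segment(s) drawn

Start position: (0, 6)
Final position: (0, 6)
Distance = 0; < 1e-6 -> CLOSED

Answer: yes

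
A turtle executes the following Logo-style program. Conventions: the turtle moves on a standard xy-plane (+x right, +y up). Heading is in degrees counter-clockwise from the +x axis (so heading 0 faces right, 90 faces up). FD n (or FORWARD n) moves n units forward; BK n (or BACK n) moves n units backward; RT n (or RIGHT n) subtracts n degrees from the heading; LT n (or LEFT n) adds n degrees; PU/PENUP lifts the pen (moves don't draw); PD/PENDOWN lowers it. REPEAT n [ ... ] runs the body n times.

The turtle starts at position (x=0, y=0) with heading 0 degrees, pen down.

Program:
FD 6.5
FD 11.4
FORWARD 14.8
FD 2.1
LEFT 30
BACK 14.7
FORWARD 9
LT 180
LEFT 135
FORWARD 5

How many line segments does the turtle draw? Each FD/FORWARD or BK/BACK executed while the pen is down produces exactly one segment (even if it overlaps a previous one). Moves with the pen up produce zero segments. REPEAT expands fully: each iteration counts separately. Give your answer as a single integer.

Executing turtle program step by step:
Start: pos=(0,0), heading=0, pen down
FD 6.5: (0,0) -> (6.5,0) [heading=0, draw]
FD 11.4: (6.5,0) -> (17.9,0) [heading=0, draw]
FD 14.8: (17.9,0) -> (32.7,0) [heading=0, draw]
FD 2.1: (32.7,0) -> (34.8,0) [heading=0, draw]
LT 30: heading 0 -> 30
BK 14.7: (34.8,0) -> (22.069,-7.35) [heading=30, draw]
FD 9: (22.069,-7.35) -> (29.864,-2.85) [heading=30, draw]
LT 180: heading 30 -> 210
LT 135: heading 210 -> 345
FD 5: (29.864,-2.85) -> (34.693,-4.144) [heading=345, draw]
Final: pos=(34.693,-4.144), heading=345, 7 segment(s) drawn
Segments drawn: 7

Answer: 7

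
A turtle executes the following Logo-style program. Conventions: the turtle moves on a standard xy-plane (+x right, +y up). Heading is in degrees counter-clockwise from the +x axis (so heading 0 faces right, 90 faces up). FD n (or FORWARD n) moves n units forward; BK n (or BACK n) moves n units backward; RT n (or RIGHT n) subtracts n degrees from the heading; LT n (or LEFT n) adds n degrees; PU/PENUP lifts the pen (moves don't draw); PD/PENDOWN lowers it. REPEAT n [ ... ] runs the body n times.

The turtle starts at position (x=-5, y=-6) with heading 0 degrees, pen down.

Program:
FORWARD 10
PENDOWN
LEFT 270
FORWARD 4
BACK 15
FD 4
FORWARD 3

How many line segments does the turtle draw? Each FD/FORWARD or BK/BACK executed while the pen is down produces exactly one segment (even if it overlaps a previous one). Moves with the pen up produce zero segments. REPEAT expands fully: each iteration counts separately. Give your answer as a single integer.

Answer: 5

Derivation:
Executing turtle program step by step:
Start: pos=(-5,-6), heading=0, pen down
FD 10: (-5,-6) -> (5,-6) [heading=0, draw]
PD: pen down
LT 270: heading 0 -> 270
FD 4: (5,-6) -> (5,-10) [heading=270, draw]
BK 15: (5,-10) -> (5,5) [heading=270, draw]
FD 4: (5,5) -> (5,1) [heading=270, draw]
FD 3: (5,1) -> (5,-2) [heading=270, draw]
Final: pos=(5,-2), heading=270, 5 segment(s) drawn
Segments drawn: 5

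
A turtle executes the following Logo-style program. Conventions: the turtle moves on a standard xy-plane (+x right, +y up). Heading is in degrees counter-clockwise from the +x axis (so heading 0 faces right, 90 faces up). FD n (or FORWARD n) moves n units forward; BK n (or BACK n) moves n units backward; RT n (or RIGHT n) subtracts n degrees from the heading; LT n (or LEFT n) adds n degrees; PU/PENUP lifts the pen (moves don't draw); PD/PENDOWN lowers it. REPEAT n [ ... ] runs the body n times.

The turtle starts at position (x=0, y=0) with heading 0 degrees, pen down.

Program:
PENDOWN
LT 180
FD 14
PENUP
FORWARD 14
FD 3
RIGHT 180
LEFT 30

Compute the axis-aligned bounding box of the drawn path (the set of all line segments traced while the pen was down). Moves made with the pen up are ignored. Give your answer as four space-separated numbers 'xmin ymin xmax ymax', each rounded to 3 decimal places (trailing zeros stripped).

Answer: -14 0 0 0

Derivation:
Executing turtle program step by step:
Start: pos=(0,0), heading=0, pen down
PD: pen down
LT 180: heading 0 -> 180
FD 14: (0,0) -> (-14,0) [heading=180, draw]
PU: pen up
FD 14: (-14,0) -> (-28,0) [heading=180, move]
FD 3: (-28,0) -> (-31,0) [heading=180, move]
RT 180: heading 180 -> 0
LT 30: heading 0 -> 30
Final: pos=(-31,0), heading=30, 1 segment(s) drawn

Segment endpoints: x in {-14, 0}, y in {0, 0}
xmin=-14, ymin=0, xmax=0, ymax=0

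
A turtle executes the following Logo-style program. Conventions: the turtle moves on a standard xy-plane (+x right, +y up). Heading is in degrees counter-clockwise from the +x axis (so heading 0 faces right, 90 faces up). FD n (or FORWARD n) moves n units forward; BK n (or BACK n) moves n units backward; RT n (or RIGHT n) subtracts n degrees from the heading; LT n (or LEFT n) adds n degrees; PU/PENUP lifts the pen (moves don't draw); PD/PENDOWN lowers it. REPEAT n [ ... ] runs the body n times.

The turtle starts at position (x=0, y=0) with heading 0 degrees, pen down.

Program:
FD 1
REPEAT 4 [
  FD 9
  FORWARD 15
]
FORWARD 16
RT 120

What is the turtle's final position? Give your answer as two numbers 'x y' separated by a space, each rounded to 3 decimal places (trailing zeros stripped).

Executing turtle program step by step:
Start: pos=(0,0), heading=0, pen down
FD 1: (0,0) -> (1,0) [heading=0, draw]
REPEAT 4 [
  -- iteration 1/4 --
  FD 9: (1,0) -> (10,0) [heading=0, draw]
  FD 15: (10,0) -> (25,0) [heading=0, draw]
  -- iteration 2/4 --
  FD 9: (25,0) -> (34,0) [heading=0, draw]
  FD 15: (34,0) -> (49,0) [heading=0, draw]
  -- iteration 3/4 --
  FD 9: (49,0) -> (58,0) [heading=0, draw]
  FD 15: (58,0) -> (73,0) [heading=0, draw]
  -- iteration 4/4 --
  FD 9: (73,0) -> (82,0) [heading=0, draw]
  FD 15: (82,0) -> (97,0) [heading=0, draw]
]
FD 16: (97,0) -> (113,0) [heading=0, draw]
RT 120: heading 0 -> 240
Final: pos=(113,0), heading=240, 10 segment(s) drawn

Answer: 113 0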